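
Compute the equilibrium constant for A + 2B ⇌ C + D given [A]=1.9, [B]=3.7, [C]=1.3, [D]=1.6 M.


Kc = [C][D]/([A][B]^2)
= (1.3^1 × 1.6^1)/(1.9^1 × 3.7^2)
= 2.08/26.011
= 0.07997

0.07997


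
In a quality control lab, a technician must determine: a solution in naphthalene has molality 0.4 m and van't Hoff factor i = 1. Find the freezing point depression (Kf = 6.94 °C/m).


ΔTf = Kf × m × i
= 6.94 × 0.4 × 1
= 2.776 °C

2.776 °C


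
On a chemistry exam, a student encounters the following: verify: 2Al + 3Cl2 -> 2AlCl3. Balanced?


Equation: 2Al + 3Cl2 -> 2AlCl3
Check atoms: Al: 2=2, Cl: 6=6
Balanced

Yes, balanced


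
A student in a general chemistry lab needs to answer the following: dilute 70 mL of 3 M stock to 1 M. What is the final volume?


C1V1 = C2V2
3 × 70 = 1 × V2
V2 = 210/1 = 210.0 mL

210.0 mL


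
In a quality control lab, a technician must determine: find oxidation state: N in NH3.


x + 3(+1) = 0, so x = -3
Oxidation number: -3

-3


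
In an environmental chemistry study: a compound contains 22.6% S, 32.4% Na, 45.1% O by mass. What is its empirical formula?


Assume 100 g sample. Moles of each element:
  S: 22.6/32.07 = 0.705 mol
  Na: 32.4/22.99 = 1.409 mol
  O: 45.1/16.0 = 2.819 mol
Divide by smallest (0.705):
  S: 0.705/0.705 = 1.0
  Na: 1.409/0.705 = 2.0
  O: 2.819/0.705 = 4.0
Empirical formula: Na2SO4

Na2SO4


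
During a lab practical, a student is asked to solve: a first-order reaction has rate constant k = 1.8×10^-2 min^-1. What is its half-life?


t½ = ln2/k = 0.693147/(1.8×10^-2 min^-1)
= 38.51 min

38.51 min


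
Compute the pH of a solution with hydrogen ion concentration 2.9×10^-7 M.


pH = -log10([H+]) = -log10(2.9×10^-7)
= 7 - log10(2.9)
= 7 - 0.46
= 6.54

6.54


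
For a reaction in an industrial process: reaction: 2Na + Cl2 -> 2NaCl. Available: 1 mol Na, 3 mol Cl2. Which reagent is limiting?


Mole ratio available / coefficient:
  Na: 1/2 = 0.500
  Cl2: 3/1 = 3.000
Smaller ratio is limiting.

Na


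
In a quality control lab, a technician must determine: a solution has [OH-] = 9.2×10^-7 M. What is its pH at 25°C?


pOH = -log10([OH-]) = -log10(9.2×10^-7)
= 7 - log10(9.2) = 6.04
pH = 14 - pOH = 14 - 6.04 = 7.96

7.96


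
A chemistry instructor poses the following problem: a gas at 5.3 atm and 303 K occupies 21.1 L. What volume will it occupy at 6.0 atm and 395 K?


P1V1/T1 = P2V2/T2
V2 = P1V1T2/(T1P2)
= 5.3×21.1×395/(303×6.0)
= 24.297 L

24.297 L


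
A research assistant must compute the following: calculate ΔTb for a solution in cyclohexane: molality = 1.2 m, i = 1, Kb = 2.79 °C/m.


ΔTb = Kb × m × i
= 2.79 × 1.2 × 1
= 3.348 °C

3.348 °C


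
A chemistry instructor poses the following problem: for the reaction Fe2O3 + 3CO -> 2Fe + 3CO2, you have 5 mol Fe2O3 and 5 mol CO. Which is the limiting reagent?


Mole ratio available / coefficient:
  Fe2O3: 5/1 = 5.000
  CO: 5/3 = 1.667
Smaller ratio is limiting.

CO


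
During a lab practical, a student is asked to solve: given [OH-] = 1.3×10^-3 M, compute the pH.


pOH = -log10([OH-]) = -log10(1.3×10^-3)
= 3 - log10(1.3) = 2.89
pH = 14 - pOH = 14 - 2.89 = 11.11

11.11


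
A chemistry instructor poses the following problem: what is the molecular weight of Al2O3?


M(Al2O3) = 2×26.98 + 3×16.0
= 53.96 + 48.0
= 101.96 g/mol

101.96 g/mol


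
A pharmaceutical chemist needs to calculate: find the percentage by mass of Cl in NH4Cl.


M(NH4Cl) = 1×14.01 + 4×1.008 + 1×35.45 = 53.492 g/mol
Mass of Cl = 1 × 35.45 = 35.45 g/mol
% Cl = 35.45/53.492 × 100 = 66.27%

66.27%


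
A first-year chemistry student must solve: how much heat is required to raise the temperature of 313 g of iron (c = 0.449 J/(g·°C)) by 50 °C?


q = mcΔT = 313 × 0.449 × 50
= 7026.85 J

7026.85 J


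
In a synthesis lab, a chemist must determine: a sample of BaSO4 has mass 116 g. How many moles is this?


M(BaSO4) = 233.4 g/mol
n = mass/M = 116/233.4 = 0.497 mol

0.497 mol


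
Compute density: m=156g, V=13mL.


ρ = mass/volume
= 156/13
= 12.0 g/mL

12.0 g/mL


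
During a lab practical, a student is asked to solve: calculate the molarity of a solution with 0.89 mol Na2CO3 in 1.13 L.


M = n/V = 0.89/1.13 = 0.788 mol/L

0.788 M


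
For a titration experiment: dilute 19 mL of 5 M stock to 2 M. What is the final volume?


C1V1 = C2V2
5 × 19 = 2 × V2
V2 = 95/2 = 47.5 mL

47.5 mL


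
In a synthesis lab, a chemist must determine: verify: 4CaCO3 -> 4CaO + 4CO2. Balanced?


Equation: 4CaCO3 -> 4CaO + 4CO2
Check atoms: C: 4=4, Ca: 4=4, O: 12=12
Balanced

Yes, balanced


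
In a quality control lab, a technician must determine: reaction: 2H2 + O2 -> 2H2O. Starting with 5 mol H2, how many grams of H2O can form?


Mole ratio H2O:H2 = 2:2
n(H2O) = 5 × 2/2 = 5.000 mol
mass = 5.000 × 18.02 = 90.1 g

90.1 g


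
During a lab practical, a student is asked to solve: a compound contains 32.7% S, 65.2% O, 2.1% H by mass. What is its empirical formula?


Assume 100 g sample. Moles of each element:
  S: 32.7/32.07 = 1.02 mol
  O: 65.2/16.0 = 4.075 mol
  H: 2.1/1.008 = 2.083 mol
Divide by smallest (1.02):
  S: 1.02/1.02 = 1.0
  O: 4.075/1.02 = 4.0
  H: 2.083/1.02 = 2.04
Empirical formula: H2SO4

H2SO4


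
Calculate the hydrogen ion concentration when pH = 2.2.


[H+] = 10^(-pH) = 10^(-2.2)
= 6.31×10^-3 M

6.31×10^-3 M


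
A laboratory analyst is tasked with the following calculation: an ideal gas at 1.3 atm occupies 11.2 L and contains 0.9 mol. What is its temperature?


PV = nRT  (R = 0.08206 L·atm/(mol·K))
T = PV/(nR) = 1.3×11.2/(0.9×0.08206)
= 14.56/0.073854
= 197.15 K

197.15 K


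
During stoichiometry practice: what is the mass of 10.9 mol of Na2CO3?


M(Na2CO3) = 105.99 g/mol
mass = n × M = 10.9 × 105.99 = 1155.29 g

1155.29 g


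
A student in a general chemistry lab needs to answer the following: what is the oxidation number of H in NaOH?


H is +1 with nonmetals
Oxidation number: +1

+1


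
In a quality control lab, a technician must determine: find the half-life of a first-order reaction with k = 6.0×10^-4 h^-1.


t½ = ln2/k = 0.693147/(6.0×10^-4 h^-1)
= 1155 h

1155 h


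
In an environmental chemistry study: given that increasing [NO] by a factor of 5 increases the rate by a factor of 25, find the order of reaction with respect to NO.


rate ∝ [NO]^n
5^n = 25 → n = 2
Order in NO: 2

2


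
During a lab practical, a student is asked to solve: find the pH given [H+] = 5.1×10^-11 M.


pH = -log10([H+]) = -log10(5.1×10^-11)
= 11 - log10(5.1)
= 11 - 0.71
= 10.29

10.29


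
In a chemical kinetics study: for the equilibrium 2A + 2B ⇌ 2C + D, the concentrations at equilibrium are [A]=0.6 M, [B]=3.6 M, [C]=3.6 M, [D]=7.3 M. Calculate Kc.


Kc = [C]^2[D]/([A]^2[B]^2)
= (3.6^2 × 7.3^1)/(0.6^2 × 3.6^2)
= 94.608/4.6656
= 20.28

20.28


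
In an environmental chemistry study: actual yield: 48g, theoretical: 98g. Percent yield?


% yield = actual/theoretical × 100
= 48/98 × 100
= 48.98%

48.98%


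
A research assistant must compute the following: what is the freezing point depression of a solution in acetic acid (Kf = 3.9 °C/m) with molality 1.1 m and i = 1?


ΔTf = Kf × m × i
= 3.9 × 1.1 × 1
= 4.29 °C

4.29 °C


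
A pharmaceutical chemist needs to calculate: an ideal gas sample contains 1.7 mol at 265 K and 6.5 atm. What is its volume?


PV = nRT  (R = 0.08206 L·atm/(mol·K))
V = nRT/P = 1.7×0.08206×265/6.5
= 5.687 L

5.687 L


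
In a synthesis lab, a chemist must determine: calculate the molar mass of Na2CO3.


M(Na2CO3) = 2×22.99 + 1×12.01 + 3×16.0
= 45.98 + 12.01 + 48.0
= 105.99 g/mol

105.99 g/mol


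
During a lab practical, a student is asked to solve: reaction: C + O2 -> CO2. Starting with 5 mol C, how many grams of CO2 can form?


Mole ratio CO2:C = 1:1
n(CO2) = 5 × 1/1 = 5.000 mol
mass = 5.000 × 44.01 = 220.05 g

220.05 g


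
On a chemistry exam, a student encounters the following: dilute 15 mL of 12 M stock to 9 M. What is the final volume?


C1V1 = C2V2
12 × 15 = 9 × V2
V2 = 180/9 = 20.0 mL

20.0 mL


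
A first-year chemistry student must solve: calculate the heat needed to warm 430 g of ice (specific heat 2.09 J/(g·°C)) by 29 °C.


q = mcΔT = 430 × 2.09 × 29
= 26062.30 J

26062.30 J


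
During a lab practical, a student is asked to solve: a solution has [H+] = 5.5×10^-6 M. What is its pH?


pH = -log10([H+]) = -log10(5.5×10^-6)
= 6 - log10(5.5)
= 6 - 0.74
= 5.26

5.26


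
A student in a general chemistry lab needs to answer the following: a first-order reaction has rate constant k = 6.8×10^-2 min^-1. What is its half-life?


t½ = ln2/k = 0.693147/(6.8×10^-2 min^-1)
= 10.19 min

10.19 min


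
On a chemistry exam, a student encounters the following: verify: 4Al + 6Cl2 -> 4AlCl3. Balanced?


Equation: 4Al + 6Cl2 -> 4AlCl3
Check atoms: Al: 4=4, Cl: 12=12
Balanced

Yes, balanced


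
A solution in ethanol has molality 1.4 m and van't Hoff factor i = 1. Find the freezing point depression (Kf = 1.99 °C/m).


ΔTf = Kf × m × i
= 1.99 × 1.4 × 1
= 2.786 °C

2.786 °C


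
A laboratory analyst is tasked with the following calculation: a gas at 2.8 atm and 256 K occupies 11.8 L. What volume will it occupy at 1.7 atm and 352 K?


P1V1/T1 = P2V2/T2
V2 = P1V1T2/(T1P2)
= 2.8×11.8×352/(256×1.7)
= 26.724 L

26.724 L


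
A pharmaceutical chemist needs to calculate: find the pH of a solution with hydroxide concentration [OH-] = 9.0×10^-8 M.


pOH = -log10([OH-]) = -log10(9.0×10^-8)
= 8 - log10(9.0) = 7.05
pH = 14 - pOH = 14 - 7.05 = 6.95

6.95


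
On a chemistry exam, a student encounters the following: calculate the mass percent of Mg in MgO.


M(MgO) = 1×24.31 + 1×16.0 = 40.31 g/mol
Mass of Mg = 1 × 24.31 = 24.31 g/mol
% Mg = 24.31/40.31 × 100 = 60.31%

60.31%


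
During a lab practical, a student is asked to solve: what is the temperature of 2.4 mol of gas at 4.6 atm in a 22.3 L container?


PV = nRT  (R = 0.08206 L·atm/(mol·K))
T = PV/(nR) = 4.6×22.3/(2.4×0.08206)
= 102.58/0.196944
= 520.86 K

520.86 K


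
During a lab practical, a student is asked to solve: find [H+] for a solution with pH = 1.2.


[H+] = 10^(-pH) = 10^(-1.2)
= 6.31×10^-2 M

6.31×10^-2 M


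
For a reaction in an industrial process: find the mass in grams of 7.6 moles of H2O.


M(H2O) = 18.02 g/mol
mass = n × M = 7.6 × 18.02 = 136.95 g

136.95 g


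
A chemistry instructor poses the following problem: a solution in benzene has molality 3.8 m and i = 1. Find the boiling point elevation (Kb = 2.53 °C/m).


ΔTb = Kb × m × i
= 2.53 × 3.8 × 1
= 9.614 °C

9.614 °C


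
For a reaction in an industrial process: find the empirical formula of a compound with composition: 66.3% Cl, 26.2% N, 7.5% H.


Assume 100 g sample. Moles of each element:
  Cl: 66.3/35.45 = 1.87 mol
  N: 26.2/14.01 = 1.87 mol
  H: 7.5/1.008 = 7.44 mol
Divide by smallest (1.87):
  Cl: 1.87/1.87 = 1.0
  N: 1.87/1.87 = 1.0
  H: 7.44/1.87 = 3.98
Empirical formula: NH4Cl

NH4Cl


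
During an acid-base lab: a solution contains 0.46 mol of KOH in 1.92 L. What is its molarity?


M = n/V = 0.46/1.92 = 0.240 mol/L

0.240 M


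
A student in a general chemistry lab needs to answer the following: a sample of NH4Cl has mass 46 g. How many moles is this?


M(NH4Cl) = 53.49 g/mol
n = mass/M = 46/53.49 = 0.86 mol

0.86 mol


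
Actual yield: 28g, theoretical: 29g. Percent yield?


% yield = actual/theoretical × 100
= 28/29 × 100
= 96.55%

96.55%


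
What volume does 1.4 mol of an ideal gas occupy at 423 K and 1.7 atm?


PV = nRT  (R = 0.08206 L·atm/(mol·K))
V = nRT/P = 1.4×0.08206×423/1.7
= 28.586 L

28.586 L


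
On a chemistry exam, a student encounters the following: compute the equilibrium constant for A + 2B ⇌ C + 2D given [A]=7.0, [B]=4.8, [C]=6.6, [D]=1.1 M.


Kc = [C][D]^2/([A][B]^2)
= (6.6^1 × 1.1^2)/(7.0^1 × 4.8^2)
= 7.986/161.28
= 0.04952

0.04952


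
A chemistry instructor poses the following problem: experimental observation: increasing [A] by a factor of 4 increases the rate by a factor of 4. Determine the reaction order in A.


rate ∝ [A]^n
4^n = 4 → n = 1
Order in A: 1

1


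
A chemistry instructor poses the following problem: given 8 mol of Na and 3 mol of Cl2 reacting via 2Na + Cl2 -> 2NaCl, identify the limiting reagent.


Mole ratio available / coefficient:
  Na: 8/2 = 4.000
  Cl2: 3/1 = 3.000
Smaller ratio is limiting.

Cl2


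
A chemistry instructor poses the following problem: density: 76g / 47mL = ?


ρ = mass/volume
= 76/47
= 1.617 g/mL

1.617 g/mL


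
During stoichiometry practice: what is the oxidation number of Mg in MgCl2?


Group 2 metal: +2
Oxidation number: +2

+2


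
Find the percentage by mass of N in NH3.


M(NH3) = 1×14.01 + 3×1.008 = 17.034 g/mol
Mass of N = 1 × 14.01 = 14.01 g/mol
% N = 14.01/17.034 × 100 = 82.25%

82.25%


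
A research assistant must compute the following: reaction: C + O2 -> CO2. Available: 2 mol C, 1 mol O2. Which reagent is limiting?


Mole ratio available / coefficient:
  C: 2/1 = 2.000
  O2: 1/1 = 1.000
Smaller ratio is limiting.

O2


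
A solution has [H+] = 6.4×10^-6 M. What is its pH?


pH = -log10([H+]) = -log10(6.4×10^-6)
= 6 - log10(6.4)
= 6 - 0.81
= 5.19

5.19


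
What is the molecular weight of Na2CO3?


M(Na2CO3) = 2×22.99 + 1×12.01 + 3×16.0
= 45.98 + 12.01 + 48.0
= 105.99 g/mol

105.99 g/mol


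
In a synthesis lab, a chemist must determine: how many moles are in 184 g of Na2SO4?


M(Na2SO4) = 142.05 g/mol
n = mass/M = 184/142.05 = 1.2953 mol

1.2953 mol


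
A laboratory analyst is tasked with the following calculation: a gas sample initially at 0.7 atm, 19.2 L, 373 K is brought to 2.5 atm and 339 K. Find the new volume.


P1V1/T1 = P2V2/T2
V2 = P1V1T2/(T1P2)
= 0.7×19.2×339/(373×2.5)
= 4.886 L

4.886 L


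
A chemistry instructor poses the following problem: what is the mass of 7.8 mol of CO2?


M(CO2) = 44.01 g/mol
mass = n × M = 7.8 × 44.01 = 343.28 g

343.28 g


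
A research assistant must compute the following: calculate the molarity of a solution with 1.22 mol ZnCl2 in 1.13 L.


M = n/V = 1.22/1.13 = 1.080 mol/L

1.080 M


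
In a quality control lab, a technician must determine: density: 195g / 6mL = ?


ρ = mass/volume
= 195/6
= 32.5 g/mL

32.5 g/mL


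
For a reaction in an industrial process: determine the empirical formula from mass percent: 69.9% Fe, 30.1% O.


Assume 100 g sample. Moles of each element:
  Fe: 69.9/55.85 = 1.252 mol
  O: 30.1/16.0 = 1.881 mol
Divide by smallest (1.252):
  Fe: 1.252/1.252 = 1.0
  O: 1.881/1.252 = 1.5
Multiply all ratios by 2 to obtain whole numbers.
Empirical formula: Fe2O3

Fe2O3


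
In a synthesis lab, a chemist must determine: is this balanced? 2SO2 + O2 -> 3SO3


Equation: 2SO2 + O2 -> 3SO3
Check atoms: O: 6≠9, S: 2≠3
Not balanced

No, not balanced


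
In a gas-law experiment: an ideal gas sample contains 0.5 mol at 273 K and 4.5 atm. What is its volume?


PV = nRT  (R = 0.08206 L·atm/(mol·K))
V = nRT/P = 0.5×0.08206×273/4.5
= 2.489 L

2.489 L


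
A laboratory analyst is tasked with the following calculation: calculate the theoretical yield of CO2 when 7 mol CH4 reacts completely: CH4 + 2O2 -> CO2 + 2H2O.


Mole ratio CO2:CH4 = 1:1
n(CO2) = 7 × 1/1 = 7.000 mol
mass = 7.000 × 44.01 = 308.07 g

308.07 g


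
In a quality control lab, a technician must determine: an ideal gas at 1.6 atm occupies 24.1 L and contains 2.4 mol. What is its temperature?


PV = nRT  (R = 0.08206 L·atm/(mol·K))
T = PV/(nR) = 1.6×24.1/(2.4×0.08206)
= 38.56/0.196944
= 195.79 K

195.79 K


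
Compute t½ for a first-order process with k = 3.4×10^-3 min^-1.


t½ = ln2/k = 0.693147/(3.4×10^-3 min^-1)
= 203.9 min

203.9 min


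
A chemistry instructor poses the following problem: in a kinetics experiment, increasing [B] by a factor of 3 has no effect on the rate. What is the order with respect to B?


rate ∝ [B]^n
rate ∝ [B]^0
Order in B: 0

0


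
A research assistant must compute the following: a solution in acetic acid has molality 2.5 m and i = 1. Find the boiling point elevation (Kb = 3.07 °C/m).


ΔTb = Kb × m × i
= 3.07 × 2.5 × 1
= 7.675 °C

7.675 °C


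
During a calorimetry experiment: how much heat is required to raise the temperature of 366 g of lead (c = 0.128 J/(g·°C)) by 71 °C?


q = mcΔT = 366 × 0.128 × 71
= 3326.21 J

3326.21 J


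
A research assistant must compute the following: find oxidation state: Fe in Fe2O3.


2x + 3(-2) = 0, so x = +3
Oxidation number: +3

+3


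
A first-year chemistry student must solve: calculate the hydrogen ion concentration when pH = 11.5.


[H+] = 10^(-pH) = 10^(-11.5)
= 3.16×10^-12 M

3.16×10^-12 M


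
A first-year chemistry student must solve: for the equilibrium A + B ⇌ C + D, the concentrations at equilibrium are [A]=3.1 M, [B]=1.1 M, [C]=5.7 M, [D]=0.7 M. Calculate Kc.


Kc = [C][D]/([A][B])
= (5.7^1 × 0.7^1)/(3.1^1 × 1.1^1)
= 3.99/3.41
= 1.170

1.170


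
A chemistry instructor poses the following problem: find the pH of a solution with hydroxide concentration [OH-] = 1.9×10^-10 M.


pOH = -log10([OH-]) = -log10(1.9×10^-10)
= 10 - log10(1.9) = 9.72
pH = 14 - pOH = 14 - 9.72 = 4.28

4.28


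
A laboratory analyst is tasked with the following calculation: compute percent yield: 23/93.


% yield = actual/theoretical × 100
= 23/93 × 100
= 24.73%

24.73%


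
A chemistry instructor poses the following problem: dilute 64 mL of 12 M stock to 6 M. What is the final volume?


C1V1 = C2V2
12 × 64 = 6 × V2
V2 = 768/6 = 128.0 mL

128.0 mL


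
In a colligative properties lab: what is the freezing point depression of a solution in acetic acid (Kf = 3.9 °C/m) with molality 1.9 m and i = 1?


ΔTf = Kf × m × i
= 3.9 × 1.9 × 1
= 7.41 °C

7.41 °C


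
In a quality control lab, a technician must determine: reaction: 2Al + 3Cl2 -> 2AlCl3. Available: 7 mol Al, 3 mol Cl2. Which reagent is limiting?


Mole ratio available / coefficient:
  Al: 7/2 = 3.500
  Cl2: 3/3 = 1.000
Smaller ratio is limiting.

Cl2


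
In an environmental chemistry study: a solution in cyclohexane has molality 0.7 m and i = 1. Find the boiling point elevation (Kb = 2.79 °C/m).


ΔTb = Kb × m × i
= 2.79 × 0.7 × 1
= 1.953 °C

1.953 °C


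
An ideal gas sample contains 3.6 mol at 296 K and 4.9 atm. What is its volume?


PV = nRT  (R = 0.08206 L·atm/(mol·K))
V = nRT/P = 3.6×0.08206×296/4.9
= 17.846 L

17.846 L


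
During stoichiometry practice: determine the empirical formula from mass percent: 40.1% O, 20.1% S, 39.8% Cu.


Assume 100 g sample. Moles of each element:
  O: 40.1/16.0 = 2.506 mol
  S: 20.1/32.07 = 0.627 mol
  Cu: 39.8/63.55 = 0.626 mol
Divide by smallest (0.626):
  O: 2.506/0.626 = 4.0
  S: 0.627/0.626 = 1.0
  Cu: 0.626/0.626 = 1.0
Empirical formula: CuSO4

CuSO4


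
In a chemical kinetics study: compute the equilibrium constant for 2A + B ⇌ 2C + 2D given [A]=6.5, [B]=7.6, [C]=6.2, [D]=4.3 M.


Kc = [C]^2[D]^2/([A]^2[B])
= (6.2^2 × 4.3^2)/(6.5^2 × 7.6^1)
= 710.7556/321.1
= 2.214

2.214


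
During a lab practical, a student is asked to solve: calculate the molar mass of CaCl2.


M(CaCl2) = 1×40.08 + 2×35.45
= 40.08 + 70.9
= 110.98 g/mol

110.98 g/mol


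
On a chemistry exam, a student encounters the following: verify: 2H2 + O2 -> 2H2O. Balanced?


Equation: 2H2 + O2 -> 2H2O
Check atoms: H: 4=4, O: 2=2
Balanced

Yes, balanced


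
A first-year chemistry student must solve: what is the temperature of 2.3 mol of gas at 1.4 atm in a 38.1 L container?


PV = nRT  (R = 0.08206 L·atm/(mol·K))
T = PV/(nR) = 1.4×38.1/(2.3×0.08206)
= 53.34/0.188738
= 282.61 K

282.61 K


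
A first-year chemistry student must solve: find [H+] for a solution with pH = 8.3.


[H+] = 10^(-pH) = 10^(-8.3)
= 5.01×10^-9 M

5.01×10^-9 M


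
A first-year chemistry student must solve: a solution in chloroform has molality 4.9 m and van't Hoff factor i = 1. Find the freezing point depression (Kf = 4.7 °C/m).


ΔTf = Kf × m × i
= 4.7 × 4.9 × 1
= 23.03 °C

23.03 °C


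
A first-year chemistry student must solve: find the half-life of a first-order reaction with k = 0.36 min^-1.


t½ = ln2/k = 0.693147/(0.36 min^-1)
= 1.925 min

1.925 min


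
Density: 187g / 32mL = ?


ρ = mass/volume
= 187/32
= 5.844 g/mL

5.844 g/mL


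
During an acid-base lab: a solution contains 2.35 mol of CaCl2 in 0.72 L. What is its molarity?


M = n/V = 2.35/0.72 = 3.264 mol/L

3.264 M


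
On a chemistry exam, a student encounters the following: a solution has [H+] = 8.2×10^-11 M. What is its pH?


pH = -log10([H+]) = -log10(8.2×10^-11)
= 11 - log10(8.2)
= 11 - 0.91
= 10.09

10.09


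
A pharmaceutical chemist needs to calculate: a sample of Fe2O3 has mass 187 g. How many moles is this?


M(Fe2O3) = 159.7 g/mol
n = mass/M = 187/159.7 = 1.1709 mol

1.1709 mol


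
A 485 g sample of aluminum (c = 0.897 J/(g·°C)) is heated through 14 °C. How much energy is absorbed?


q = mcΔT = 485 × 0.897 × 14
= 6090.63 J

6090.63 J


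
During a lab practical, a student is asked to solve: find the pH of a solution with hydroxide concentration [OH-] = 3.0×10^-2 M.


pOH = -log10([OH-]) = -log10(3.0×10^-2)
= 2 - log10(3.0) = 1.52
pH = 14 - pOH = 14 - 1.52 = 12.48

12.48


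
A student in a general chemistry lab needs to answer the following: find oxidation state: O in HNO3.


O is usually -2
Oxidation number: -2

-2


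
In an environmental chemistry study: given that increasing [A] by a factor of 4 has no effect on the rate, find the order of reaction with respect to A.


rate ∝ [A]^n
rate ∝ [A]^0
Order in A: 0

0


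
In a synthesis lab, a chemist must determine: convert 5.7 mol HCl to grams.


M(HCl) = 36.46 g/mol
mass = n × M = 5.7 × 36.46 = 207.82 g

207.82 g


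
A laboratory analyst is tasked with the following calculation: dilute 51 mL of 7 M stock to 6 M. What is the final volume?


C1V1 = C2V2
7 × 51 = 6 × V2
V2 = 357/6 = 59.5 mL

59.5 mL


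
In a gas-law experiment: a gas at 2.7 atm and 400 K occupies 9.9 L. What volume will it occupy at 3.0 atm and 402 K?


P1V1/T1 = P2V2/T2
V2 = P1V1T2/(T1P2)
= 2.7×9.9×402/(400×3.0)
= 8.955 L

8.955 L


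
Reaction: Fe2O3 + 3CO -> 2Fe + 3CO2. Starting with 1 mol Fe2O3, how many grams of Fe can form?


Mole ratio Fe:Fe2O3 = 2:1
n(Fe) = 1 × 2/1 = 2.000 mol
mass = 2.000 × 55.85 = 111.7 g

111.7 g


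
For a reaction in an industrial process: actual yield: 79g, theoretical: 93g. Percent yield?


% yield = actual/theoretical × 100
= 79/93 × 100
= 84.95%

84.95%


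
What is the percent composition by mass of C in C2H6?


M(C2H6) = 2×12.01 + 6×1.008 = 30.068 g/mol
Mass of C = 2 × 12.01 = 24.02 g/mol
% C = 24.02/30.068 × 100 = 79.89%

79.89%


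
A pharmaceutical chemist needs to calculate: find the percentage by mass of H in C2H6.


M(C2H6) = 2×12.01 + 6×1.008 = 30.068 g/mol
Mass of H = 6 × 1.008 = 6.048 g/mol
% H = 6.048/30.068 × 100 = 20.11%

20.11%


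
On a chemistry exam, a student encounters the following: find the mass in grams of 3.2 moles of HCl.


M(HCl) = 36.46 g/mol
mass = n × M = 3.2 × 36.46 = 116.67 g

116.67 g


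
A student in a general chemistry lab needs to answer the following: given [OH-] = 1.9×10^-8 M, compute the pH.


pOH = -log10([OH-]) = -log10(1.9×10^-8)
= 8 - log10(1.9) = 7.72
pH = 14 - pOH = 14 - 7.72 = 6.28

6.28


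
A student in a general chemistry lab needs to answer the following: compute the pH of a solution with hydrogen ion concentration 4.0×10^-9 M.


pH = -log10([H+]) = -log10(4.0×10^-9)
= 9 - log10(4.0)
= 9 - 0.6
= 8.4

8.4


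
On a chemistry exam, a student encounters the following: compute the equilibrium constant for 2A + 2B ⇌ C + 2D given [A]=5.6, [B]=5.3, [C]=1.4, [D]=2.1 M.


Kc = [C][D]^2/([A]^2[B]^2)
= (1.4^1 × 2.1^2)/(5.6^2 × 5.3^2)
= 6.174/880.9024
= 0.007009

0.007009


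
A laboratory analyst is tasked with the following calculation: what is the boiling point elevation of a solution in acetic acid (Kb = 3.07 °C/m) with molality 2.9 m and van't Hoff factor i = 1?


ΔTb = Kb × m × i
= 3.07 × 2.9 × 1
= 8.903 °C

8.903 °C


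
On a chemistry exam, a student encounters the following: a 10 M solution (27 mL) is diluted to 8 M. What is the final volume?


C1V1 = C2V2
10 × 27 = 8 × V2
V2 = 270/8 = 33.75 mL

33.75 mL


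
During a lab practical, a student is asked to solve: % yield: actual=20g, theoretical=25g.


% yield = actual/theoretical × 100
= 20/25 × 100
= 80.0%

80.0%


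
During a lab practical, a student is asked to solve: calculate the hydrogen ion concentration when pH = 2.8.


[H+] = 10^(-pH) = 10^(-2.8)
= 1.58×10^-3 M

1.58×10^-3 M


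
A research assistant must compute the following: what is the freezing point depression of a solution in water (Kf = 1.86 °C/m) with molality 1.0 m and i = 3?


ΔTf = Kf × m × i
= 1.86 × 1.0 × 3
= 5.58 °C

5.58 °C


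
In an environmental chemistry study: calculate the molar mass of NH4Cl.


M(NH4Cl) = 1×14.01 + 4×1.008 + 1×35.45
= 14.01 + 4.03 + 35.45
= 53.49 g/mol

53.49 g/mol


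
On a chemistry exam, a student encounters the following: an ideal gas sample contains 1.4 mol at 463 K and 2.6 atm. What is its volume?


PV = nRT  (R = 0.08206 L·atm/(mol·K))
V = nRT/P = 1.4×0.08206×463/2.6
= 20.458 L

20.458 L


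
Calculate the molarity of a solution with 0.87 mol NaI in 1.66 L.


M = n/V = 0.87/1.66 = 0.524 mol/L

0.524 M


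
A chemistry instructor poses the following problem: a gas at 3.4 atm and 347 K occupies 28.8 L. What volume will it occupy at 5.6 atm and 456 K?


P1V1/T1 = P2V2/T2
V2 = P1V1T2/(T1P2)
= 3.4×28.8×456/(347×5.6)
= 22.978 L

22.978 L


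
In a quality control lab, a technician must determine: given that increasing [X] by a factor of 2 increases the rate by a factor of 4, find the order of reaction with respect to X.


rate ∝ [X]^n
2^n = 4 → n = 2
Order in X: 2

2


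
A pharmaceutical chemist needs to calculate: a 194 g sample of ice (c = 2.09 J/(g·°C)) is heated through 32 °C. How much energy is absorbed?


q = mcΔT = 194 × 2.09 × 32
= 12974.72 J

12974.72 J


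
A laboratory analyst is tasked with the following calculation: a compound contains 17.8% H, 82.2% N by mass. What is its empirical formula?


Assume 100 g sample. Moles of each element:
  H: 17.8/1.008 = 17.659 mol
  N: 82.2/14.01 = 5.867 mol
Divide by smallest (5.867):
  H: 17.659/5.867 = 3.01
  N: 5.867/5.867 = 1.0
Empirical formula: NH3

NH3


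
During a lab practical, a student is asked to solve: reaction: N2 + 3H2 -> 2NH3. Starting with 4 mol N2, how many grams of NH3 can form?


Mole ratio NH3:N2 = 2:1
n(NH3) = 4 × 2/1 = 8.000 mol
mass = 8.000 × 17.03 = 136.24 g

136.24 g


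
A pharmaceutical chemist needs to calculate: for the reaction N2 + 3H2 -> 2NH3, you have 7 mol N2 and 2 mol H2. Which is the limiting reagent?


Mole ratio available / coefficient:
  N2: 7/1 = 7.000
  H2: 2/3 = 0.667
Smaller ratio is limiting.

H2


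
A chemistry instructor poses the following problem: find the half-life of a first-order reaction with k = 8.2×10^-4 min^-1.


t½ = ln2/k = 0.693147/(8.2×10^-4 min^-1)
= 845.3 min

845.3 min


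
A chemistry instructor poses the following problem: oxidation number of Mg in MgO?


Group 2 metal: +2
Oxidation number: +2

+2


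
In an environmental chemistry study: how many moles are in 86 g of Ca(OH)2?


M(Ca(OH)2) = 74.1 g/mol
n = mass/M = 86/74.1 = 1.1606 mol

1.1606 mol


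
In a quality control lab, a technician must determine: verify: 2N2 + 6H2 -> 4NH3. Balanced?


Equation: 2N2 + 6H2 -> 4NH3
Check atoms: H: 12=12, N: 4=4
Balanced

Yes, balanced


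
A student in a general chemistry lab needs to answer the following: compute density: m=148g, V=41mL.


ρ = mass/volume
= 148/41
= 3.61 g/mL

3.61 g/mL


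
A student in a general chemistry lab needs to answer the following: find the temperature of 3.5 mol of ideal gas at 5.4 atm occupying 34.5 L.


PV = nRT  (R = 0.08206 L·atm/(mol·K))
T = PV/(nR) = 5.4×34.5/(3.5×0.08206)
= 186.30/0.287210
= 648.65 K

648.65 K


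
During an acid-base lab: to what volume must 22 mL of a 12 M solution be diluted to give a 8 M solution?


C1V1 = C2V2
12 × 22 = 8 × V2
V2 = 264/8 = 33.0 mL

33.0 mL


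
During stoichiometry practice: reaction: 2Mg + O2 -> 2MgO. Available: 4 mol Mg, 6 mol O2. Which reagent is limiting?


Mole ratio available / coefficient:
  Mg: 4/2 = 2.000
  O2: 6/1 = 6.000
Smaller ratio is limiting.

Mg


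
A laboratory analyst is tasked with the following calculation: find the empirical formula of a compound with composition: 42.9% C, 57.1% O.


Assume 100 g sample. Moles of each element:
  C: 42.9/12.01 = 3.572 mol
  O: 57.1/16.0 = 3.569 mol
Divide by smallest (3.569):
  C: 3.572/3.569 = 1.0
  O: 3.569/3.569 = 1.0
Empirical formula: CO

CO


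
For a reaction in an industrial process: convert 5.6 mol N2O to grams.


M(N2O) = 44.02 g/mol
mass = n × M = 5.6 × 44.02 = 246.51 g

246.51 g


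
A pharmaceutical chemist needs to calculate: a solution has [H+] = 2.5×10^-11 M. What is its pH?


pH = -log10([H+]) = -log10(2.5×10^-11)
= 11 - log10(2.5)
= 11 - 0.4
= 10.6

10.6


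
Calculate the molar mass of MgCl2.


M(MgCl2) = 1×24.31 + 2×35.45
= 24.31 + 70.9
= 95.21 g/mol

95.21 g/mol


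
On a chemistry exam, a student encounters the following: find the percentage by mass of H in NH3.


M(NH3) = 1×14.01 + 3×1.008 = 17.034 g/mol
Mass of H = 3 × 1.008 = 3.024 g/mol
% H = 3.024/17.034 × 100 = 17.75%

17.75%


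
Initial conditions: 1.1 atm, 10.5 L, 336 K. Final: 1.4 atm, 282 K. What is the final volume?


P1V1/T1 = P2V2/T2
V2 = P1V1T2/(T1P2)
= 1.1×10.5×282/(336×1.4)
= 6.924 L

6.924 L


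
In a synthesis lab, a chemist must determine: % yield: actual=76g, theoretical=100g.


% yield = actual/theoretical × 100
= 76/100 × 100
= 76.0%

76.0%


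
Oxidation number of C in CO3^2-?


x + 3(-2) = -2, so x = +4
Oxidation number: +4

+4


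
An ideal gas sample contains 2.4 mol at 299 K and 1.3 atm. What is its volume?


PV = nRT  (R = 0.08206 L·atm/(mol·K))
V = nRT/P = 2.4×0.08206×299/1.3
= 45.297 L

45.297 L


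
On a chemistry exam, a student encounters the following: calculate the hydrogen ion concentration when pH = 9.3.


[H+] = 10^(-pH) = 10^(-9.3)
= 5.01×10^-10 M

5.01×10^-10 M


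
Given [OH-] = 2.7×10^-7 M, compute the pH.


pOH = -log10([OH-]) = -log10(2.7×10^-7)
= 7 - log10(2.7) = 6.57
pH = 14 - pOH = 14 - 6.57 = 7.43

7.43


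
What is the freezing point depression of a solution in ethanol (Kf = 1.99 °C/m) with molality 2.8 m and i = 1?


ΔTf = Kf × m × i
= 1.99 × 2.8 × 1
= 5.572 °C

5.572 °C


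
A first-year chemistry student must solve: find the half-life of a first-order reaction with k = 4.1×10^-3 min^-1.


t½ = ln2/k = 0.693147/(4.1×10^-3 min^-1)
= 169.1 min

169.1 min


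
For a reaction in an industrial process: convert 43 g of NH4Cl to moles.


M(NH4Cl) = 53.49 g/mol
n = mass/M = 43/53.49 = 0.8039 mol

0.8039 mol


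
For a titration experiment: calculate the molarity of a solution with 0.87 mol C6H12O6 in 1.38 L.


M = n/V = 0.87/1.38 = 0.630 mol/L

0.630 M


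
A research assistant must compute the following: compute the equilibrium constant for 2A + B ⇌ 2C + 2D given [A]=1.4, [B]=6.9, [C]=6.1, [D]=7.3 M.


Kc = [C]^2[D]^2/([A]^2[B])
= (6.1^2 × 7.3^2)/(1.4^2 × 6.9^1)
= 1982.9209/13.524
= 146.6

146.6


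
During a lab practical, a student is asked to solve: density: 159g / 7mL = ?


ρ = mass/volume
= 159/7
= 22.714 g/mL

22.714 g/mL


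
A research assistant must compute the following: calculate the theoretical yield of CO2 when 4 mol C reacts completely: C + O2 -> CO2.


Mole ratio CO2:C = 1:1
n(CO2) = 4 × 1/1 = 4.000 mol
mass = 4.000 × 44.01 = 176.04 g

176.04 g


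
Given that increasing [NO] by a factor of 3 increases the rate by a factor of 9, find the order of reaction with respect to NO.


rate ∝ [NO]^n
3^n = 9 → n = 2
Order in NO: 2

2


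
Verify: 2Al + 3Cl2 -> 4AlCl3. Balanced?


Equation: 2Al + 3Cl2 -> 4AlCl3
Check atoms: Al: 2≠4, Cl: 6≠12
Not balanced

No, not balanced


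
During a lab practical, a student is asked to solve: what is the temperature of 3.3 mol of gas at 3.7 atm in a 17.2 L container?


PV = nRT  (R = 0.08206 L·atm/(mol·K))
T = PV/(nR) = 3.7×17.2/(3.3×0.08206)
= 63.64/0.270798
= 235.01 K

235.01 K


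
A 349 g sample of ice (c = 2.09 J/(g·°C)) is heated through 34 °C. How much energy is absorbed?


q = mcΔT = 349 × 2.09 × 34
= 24799.94 J

24799.94 J


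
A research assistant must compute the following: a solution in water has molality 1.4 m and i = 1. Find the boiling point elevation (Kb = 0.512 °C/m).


ΔTb = Kb × m × i
= 0.512 × 1.4 × 1
= 0.7168 °C

0.7168 °C


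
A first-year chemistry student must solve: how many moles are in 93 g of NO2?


M(NO2) = 46.01 g/mol
n = mass/M = 93/46.01 = 2.0213 mol

2.0213 mol


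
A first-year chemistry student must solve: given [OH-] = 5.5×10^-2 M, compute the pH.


pOH = -log10([OH-]) = -log10(5.5×10^-2)
= 2 - log10(5.5) = 1.26
pH = 14 - pOH = 14 - 1.26 = 12.74

12.74


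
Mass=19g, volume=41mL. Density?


ρ = mass/volume
= 19/41
= 0.463 g/mL

0.463 g/mL


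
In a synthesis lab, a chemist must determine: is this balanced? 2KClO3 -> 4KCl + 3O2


Equation: 2KClO3 -> 4KCl + 3O2
Check atoms: Cl: 2≠4, K: 2≠4, O: 6=6
Not balanced

No, not balanced


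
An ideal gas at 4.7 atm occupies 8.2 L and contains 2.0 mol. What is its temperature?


PV = nRT  (R = 0.08206 L·atm/(mol·K))
T = PV/(nR) = 4.7×8.2/(2.0×0.08206)
= 38.54/0.164120
= 234.83 K

234.83 K


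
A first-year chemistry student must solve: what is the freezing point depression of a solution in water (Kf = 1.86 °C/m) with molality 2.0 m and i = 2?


ΔTf = Kf × m × i
= 1.86 × 2.0 × 2
= 7.44 °C

7.44 °C


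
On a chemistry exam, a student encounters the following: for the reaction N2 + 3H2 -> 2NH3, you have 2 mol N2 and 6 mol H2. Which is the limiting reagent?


Mole ratio available / coefficient:
  N2: 2/1 = 2.000
  H2: 6/3 = 2.000
Smaller ratio is limiting.

neither (stoichiometric); N2 and H2 are fully consumed


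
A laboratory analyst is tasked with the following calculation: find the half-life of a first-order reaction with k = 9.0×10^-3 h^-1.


t½ = ln2/k = 0.693147/(9.0×10^-3 h^-1)
= 77.02 h

77.02 h


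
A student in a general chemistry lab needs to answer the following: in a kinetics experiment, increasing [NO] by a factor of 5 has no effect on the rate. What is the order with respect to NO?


rate ∝ [NO]^n
rate ∝ [NO]^0
Order in NO: 0

0


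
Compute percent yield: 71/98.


% yield = actual/theoretical × 100
= 71/98 × 100
= 72.45%

72.45%


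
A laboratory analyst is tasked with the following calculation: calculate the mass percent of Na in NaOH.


M(NaOH) = 1×22.99 + 1×16.0 + 1×1.008 = 39.998 g/mol
Mass of Na = 1 × 22.99 = 22.99 g/mol
% Na = 22.99/39.998 × 100 = 57.48%

57.48%


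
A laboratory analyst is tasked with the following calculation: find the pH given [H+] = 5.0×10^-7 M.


pH = -log10([H+]) = -log10(5.0×10^-7)
= 7 - log10(5.0)
= 7 - 0.7
= 6.3

6.3


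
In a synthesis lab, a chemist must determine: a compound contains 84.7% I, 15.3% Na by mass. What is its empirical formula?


Assume 100 g sample. Moles of each element:
  I: 84.7/126.9 = 0.667 mol
  Na: 15.3/22.99 = 0.666 mol
Divide by smallest (0.666):
  I: 0.667/0.666 = 1.0
  Na: 0.666/0.666 = 1.0
Empirical formula: NaI

NaI


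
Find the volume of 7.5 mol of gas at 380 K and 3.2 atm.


PV = nRT  (R = 0.08206 L·atm/(mol·K))
V = nRT/P = 7.5×0.08206×380/3.2
= 73.085 L

73.085 L


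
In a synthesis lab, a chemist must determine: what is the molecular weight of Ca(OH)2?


M(Ca(OH)2) = 1×40.08 + 2×16.0 + 2×1.008
= 40.08 + 32.0 + 2.02
= 74.1 g/mol

74.1 g/mol


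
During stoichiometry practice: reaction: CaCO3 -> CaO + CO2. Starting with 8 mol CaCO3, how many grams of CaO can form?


Mole ratio CaO:CaCO3 = 1:1
n(CaO) = 8 × 1/1 = 8.000 mol
mass = 8.000 × 56.08 = 448.64 g

448.64 g


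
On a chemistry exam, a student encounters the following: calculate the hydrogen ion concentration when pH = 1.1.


[H+] = 10^(-pH) = 10^(-1.1)
= 7.94×10^-2 M

7.94×10^-2 M


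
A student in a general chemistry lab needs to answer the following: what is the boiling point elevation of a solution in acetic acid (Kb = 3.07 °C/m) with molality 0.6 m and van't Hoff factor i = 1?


ΔTb = Kb × m × i
= 3.07 × 0.6 × 1
= 1.842 °C

1.842 °C


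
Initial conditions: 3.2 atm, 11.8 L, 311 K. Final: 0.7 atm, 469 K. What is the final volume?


P1V1/T1 = P2V2/T2
V2 = P1V1T2/(T1P2)
= 3.2×11.8×469/(311×0.7)
= 81.348 L

81.348 L


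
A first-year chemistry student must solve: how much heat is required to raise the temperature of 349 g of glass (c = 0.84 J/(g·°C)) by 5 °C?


q = mcΔT = 349 × 0.84 × 5
= 1465.80 J

1465.80 J


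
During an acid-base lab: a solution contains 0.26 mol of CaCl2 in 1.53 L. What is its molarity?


M = n/V = 0.26/1.53 = 0.170 mol/L

0.170 M


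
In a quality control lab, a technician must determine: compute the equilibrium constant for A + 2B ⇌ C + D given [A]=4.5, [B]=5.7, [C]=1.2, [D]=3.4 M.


Kc = [C][D]/([A][B]^2)
= (1.2^1 × 3.4^1)/(4.5^1 × 5.7^2)
= 4.08/146.205
= 0.02791

0.02791


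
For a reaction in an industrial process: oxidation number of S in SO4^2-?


x + 4(-2) = -2, so x = +6
Oxidation number: +6

+6


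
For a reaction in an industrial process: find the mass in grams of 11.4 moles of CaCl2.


M(CaCl2) = 110.98 g/mol
mass = n × M = 11.4 × 110.98 = 1265.17 g

1265.17 g


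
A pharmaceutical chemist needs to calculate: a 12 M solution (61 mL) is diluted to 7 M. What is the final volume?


C1V1 = C2V2
12 × 61 = 7 × V2
V2 = 732/7 = 104.57 mL

104.57 mL


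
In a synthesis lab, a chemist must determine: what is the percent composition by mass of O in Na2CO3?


M(Na2CO3) = 2×22.99 + 1×12.01 + 3×16.0 = 105.99 g/mol
Mass of O = 3 × 16.0 = 48.00 g/mol
% O = 48.00/105.99 × 100 = 45.29%

45.29%


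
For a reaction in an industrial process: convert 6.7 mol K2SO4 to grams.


M(K2SO4) = 174.27 g/mol
mass = n × M = 6.7 × 174.27 = 1167.61 g

1167.61 g


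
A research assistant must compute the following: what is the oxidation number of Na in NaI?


Group 1 metal: +1
Oxidation number: +1

+1


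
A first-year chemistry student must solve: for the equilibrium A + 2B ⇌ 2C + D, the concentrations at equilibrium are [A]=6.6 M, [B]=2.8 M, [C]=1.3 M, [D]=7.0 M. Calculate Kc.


Kc = [C]^2[D]/([A][B]^2)
= (1.3^2 × 7.0^1)/(6.6^1 × 2.8^2)
= 11.83/51.744
= 0.2286

0.2286


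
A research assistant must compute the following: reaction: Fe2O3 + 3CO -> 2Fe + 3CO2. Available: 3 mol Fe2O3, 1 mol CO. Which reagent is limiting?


Mole ratio available / coefficient:
  Fe2O3: 3/1 = 3.000
  CO: 1/3 = 0.333
Smaller ratio is limiting.

CO


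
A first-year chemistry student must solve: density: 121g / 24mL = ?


ρ = mass/volume
= 121/24
= 5.042 g/mL

5.042 g/mL
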